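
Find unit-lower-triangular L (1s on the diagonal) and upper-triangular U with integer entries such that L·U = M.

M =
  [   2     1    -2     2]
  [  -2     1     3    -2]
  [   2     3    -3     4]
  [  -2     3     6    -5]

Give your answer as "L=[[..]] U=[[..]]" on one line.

L=[[1,0,0,0],[-1,1,0,0],[1,1,1,0],[-1,2,-1,1]] U=[[2,1,-2,2],[0,2,1,0],[0,0,-2,2],[0,0,0,-1]]

  R1 -= -1·R0 → [0,2,1,0]
  R2 -= 1·R0 → [0,2,-1,2]
  R3 -= -1·R0 → [0,4,4,-3]
  R2 -= 1·R1 → [0,0,-2,2]
  R3 -= 2·R1 → [0,0,2,-3]
  R3 -= -1·R2 → [0,0,0,-1]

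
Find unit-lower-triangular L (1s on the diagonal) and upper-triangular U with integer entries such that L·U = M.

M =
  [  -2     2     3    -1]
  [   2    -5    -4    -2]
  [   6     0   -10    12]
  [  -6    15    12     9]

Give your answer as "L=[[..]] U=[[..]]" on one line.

  row1 -= -1·row0 → [0,-3,-1,-3]
  row2 -= -3·row0 → [0,6,-1,9]
  row3 -= 3·row0 → [0,9,3,12]
  row2 -= -2·row1 → [0,0,-3,3]
  row3 -= -3·row1 → [0,0,0,3]
  row3 -= 0·row2 → [0,0,0,3]

L=[[1,0,0,0],[-1,1,0,0],[-3,-2,1,0],[3,-3,0,1]] U=[[-2,2,3,-1],[0,-3,-1,-3],[0,0,-3,3],[0,0,0,3]]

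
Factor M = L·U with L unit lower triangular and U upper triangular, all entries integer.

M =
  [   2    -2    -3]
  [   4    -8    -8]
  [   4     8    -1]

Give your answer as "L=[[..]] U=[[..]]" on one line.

  row1 -= 2·row0 → [0,-4,-2]
  row2 -= 2·row0 → [0,12,5]
  row2 -= -3·row1 → [0,0,-1]

L=[[1,0,0],[2,1,0],[2,-3,1]] U=[[2,-2,-3],[0,-4,-2],[0,0,-1]]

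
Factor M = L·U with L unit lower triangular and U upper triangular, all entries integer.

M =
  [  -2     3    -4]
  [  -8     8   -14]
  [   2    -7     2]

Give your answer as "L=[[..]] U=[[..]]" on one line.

L=[[1,0,0],[4,1,0],[-1,1,1]] U=[[-2,3,-4],[0,-4,2],[0,0,-4]]

  R1 -= 4·R0 → [0,-4,2]
  R2 -= -1·R0 → [0,-4,-2]
  R2 -= 1·R1 → [0,0,-4]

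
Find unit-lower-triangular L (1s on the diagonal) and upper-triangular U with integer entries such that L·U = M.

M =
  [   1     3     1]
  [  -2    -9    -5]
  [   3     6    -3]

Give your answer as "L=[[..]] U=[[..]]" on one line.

L=[[1,0,0],[-2,1,0],[3,1,1]] U=[[1,3,1],[0,-3,-3],[0,0,-3]]

  r1 -= -2·r0 → [0,-3,-3]
  r2 -= 3·r0 → [0,-3,-6]
  r2 -= 1·r1 → [0,0,-3]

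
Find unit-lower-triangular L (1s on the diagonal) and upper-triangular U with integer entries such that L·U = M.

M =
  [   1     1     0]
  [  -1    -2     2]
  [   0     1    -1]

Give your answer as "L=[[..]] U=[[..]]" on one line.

  R1 -= -1·R0 → [0,-1,2]
  R2 -= 0·R0 → [0,1,-1]
  R2 -= -1·R1 → [0,0,1]

L=[[1,0,0],[-1,1,0],[0,-1,1]] U=[[1,1,0],[0,-1,2],[0,0,1]]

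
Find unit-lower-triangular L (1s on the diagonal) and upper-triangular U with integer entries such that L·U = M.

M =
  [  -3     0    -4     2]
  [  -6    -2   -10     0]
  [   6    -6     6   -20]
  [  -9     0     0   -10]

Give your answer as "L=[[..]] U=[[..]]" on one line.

  R1 -= 2·R0 → [0,-2,-2,-4]
  R2 -= -2·R0 → [0,-6,-2,-16]
  R3 -= 3·R0 → [0,0,12,-16]
  R2 -= 3·R1 → [0,0,4,-4]
  R3 -= 0·R1 → [0,0,12,-16]
  R3 -= 3·R2 → [0,0,0,-4]

L=[[1,0,0,0],[2,1,0,0],[-2,3,1,0],[3,0,3,1]] U=[[-3,0,-4,2],[0,-2,-2,-4],[0,0,4,-4],[0,0,0,-4]]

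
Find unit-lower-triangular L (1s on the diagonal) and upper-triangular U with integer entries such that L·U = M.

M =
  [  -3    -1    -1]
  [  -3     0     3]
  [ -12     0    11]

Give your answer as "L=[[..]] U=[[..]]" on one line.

  row1 -= 1·row0 → [0,1,4]
  row2 -= 4·row0 → [0,4,15]
  row2 -= 4·row1 → [0,0,-1]

L=[[1,0,0],[1,1,0],[4,4,1]] U=[[-3,-1,-1],[0,1,4],[0,0,-1]]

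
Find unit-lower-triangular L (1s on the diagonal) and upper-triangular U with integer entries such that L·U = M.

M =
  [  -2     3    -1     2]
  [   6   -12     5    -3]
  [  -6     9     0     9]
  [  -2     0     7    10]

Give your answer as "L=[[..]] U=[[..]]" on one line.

  row1 -= -3·row0 → [0,-3,2,3]
  row2 -= 3·row0 → [0,0,3,3]
  row3 -= 1·row0 → [0,-3,8,8]
  row2 -= 0·row1 → [0,0,3,3]
  row3 -= 1·row1 → [0,0,6,5]
  row3 -= 2·row2 → [0,0,0,-1]

L=[[1,0,0,0],[-3,1,0,0],[3,0,1,0],[1,1,2,1]] U=[[-2,3,-1,2],[0,-3,2,3],[0,0,3,3],[0,0,0,-1]]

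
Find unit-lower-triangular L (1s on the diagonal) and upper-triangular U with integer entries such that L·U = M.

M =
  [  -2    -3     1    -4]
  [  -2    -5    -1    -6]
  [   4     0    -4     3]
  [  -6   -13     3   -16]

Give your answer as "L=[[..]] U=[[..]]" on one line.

L=[[1,0,0,0],[1,1,0,0],[-2,3,1,0],[3,2,1,1]] U=[[-2,-3,1,-4],[0,-2,-2,-2],[0,0,4,1],[0,0,0,-1]]

  R1 -= 1·R0 → [0,-2,-2,-2]
  R2 -= -2·R0 → [0,-6,-2,-5]
  R3 -= 3·R0 → [0,-4,0,-4]
  R2 -= 3·R1 → [0,0,4,1]
  R3 -= 2·R1 → [0,0,4,0]
  R3 -= 1·R2 → [0,0,0,-1]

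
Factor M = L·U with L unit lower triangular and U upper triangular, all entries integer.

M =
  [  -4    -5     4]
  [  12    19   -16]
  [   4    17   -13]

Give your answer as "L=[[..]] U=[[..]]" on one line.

  R1 -= -3·R0 → [0,4,-4]
  R2 -= -1·R0 → [0,12,-9]
  R2 -= 3·R1 → [0,0,3]

L=[[1,0,0],[-3,1,0],[-1,3,1]] U=[[-4,-5,4],[0,4,-4],[0,0,3]]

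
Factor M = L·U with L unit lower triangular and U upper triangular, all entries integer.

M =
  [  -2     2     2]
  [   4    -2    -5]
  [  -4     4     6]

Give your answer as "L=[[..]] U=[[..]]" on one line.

L=[[1,0,0],[-2,1,0],[2,0,1]] U=[[-2,2,2],[0,2,-1],[0,0,2]]

  row1 -= -2·row0 → [0,2,-1]
  row2 -= 2·row0 → [0,0,2]
  row2 -= 0·row1 → [0,0,2]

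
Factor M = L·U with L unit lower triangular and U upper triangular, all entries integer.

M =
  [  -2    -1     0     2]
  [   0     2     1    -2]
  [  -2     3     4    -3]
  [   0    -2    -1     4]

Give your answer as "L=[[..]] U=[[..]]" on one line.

L=[[1,0,0,0],[0,1,0,0],[1,2,1,0],[0,-1,0,1]] U=[[-2,-1,0,2],[0,2,1,-2],[0,0,2,-1],[0,0,0,2]]

  R1 -= 0·R0 → [0,2,1,-2]
  R2 -= 1·R0 → [0,4,4,-5]
  R3 -= 0·R0 → [0,-2,-1,4]
  R2 -= 2·R1 → [0,0,2,-1]
  R3 -= -1·R1 → [0,0,0,2]
  R3 -= 0·R2 → [0,0,0,2]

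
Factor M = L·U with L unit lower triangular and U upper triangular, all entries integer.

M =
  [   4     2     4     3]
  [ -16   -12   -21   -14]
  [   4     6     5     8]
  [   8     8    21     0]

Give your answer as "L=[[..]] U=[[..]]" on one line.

  row1 -= -4·row0 → [0,-4,-5,-2]
  row2 -= 1·row0 → [0,4,1,5]
  row3 -= 2·row0 → [0,4,13,-6]
  row2 -= -1·row1 → [0,0,-4,3]
  row3 -= -1·row1 → [0,0,8,-8]
  row3 -= -2·row2 → [0,0,0,-2]

L=[[1,0,0,0],[-4,1,0,0],[1,-1,1,0],[2,-1,-2,1]] U=[[4,2,4,3],[0,-4,-5,-2],[0,0,-4,3],[0,0,0,-2]]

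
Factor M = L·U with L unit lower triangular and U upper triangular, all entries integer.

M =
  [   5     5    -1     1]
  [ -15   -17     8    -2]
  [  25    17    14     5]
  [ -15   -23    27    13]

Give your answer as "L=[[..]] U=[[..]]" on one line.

  R1 -= -3·R0 → [0,-2,5,1]
  R2 -= 5·R0 → [0,-8,19,0]
  R3 -= -3·R0 → [0,-8,24,16]
  R2 -= 4·R1 → [0,0,-1,-4]
  R3 -= 4·R1 → [0,0,4,12]
  R3 -= -4·R2 → [0,0,0,-4]

L=[[1,0,0,0],[-3,1,0,0],[5,4,1,0],[-3,4,-4,1]] U=[[5,5,-1,1],[0,-2,5,1],[0,0,-1,-4],[0,0,0,-4]]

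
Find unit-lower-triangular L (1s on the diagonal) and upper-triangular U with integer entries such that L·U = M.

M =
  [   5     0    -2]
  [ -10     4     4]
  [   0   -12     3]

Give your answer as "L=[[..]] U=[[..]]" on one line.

L=[[1,0,0],[-2,1,0],[0,-3,1]] U=[[5,0,-2],[0,4,0],[0,0,3]]

  r1 -= -2·r0 → [0,4,0]
  r2 -= 0·r0 → [0,-12,3]
  r2 -= -3·r1 → [0,0,3]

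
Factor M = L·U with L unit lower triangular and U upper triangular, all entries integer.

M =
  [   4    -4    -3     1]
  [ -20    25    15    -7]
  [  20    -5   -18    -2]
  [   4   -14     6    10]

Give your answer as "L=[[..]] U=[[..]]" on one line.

L=[[1,0,0,0],[-5,1,0,0],[5,3,1,0],[1,-2,-3,1]] U=[[4,-4,-3,1],[0,5,0,-2],[0,0,-3,-1],[0,0,0,2]]

  R1 -= -5·R0 → [0,5,0,-2]
  R2 -= 5·R0 → [0,15,-3,-7]
  R3 -= 1·R0 → [0,-10,9,9]
  R2 -= 3·R1 → [0,0,-3,-1]
  R3 -= -2·R1 → [0,0,9,5]
  R3 -= -3·R2 → [0,0,0,2]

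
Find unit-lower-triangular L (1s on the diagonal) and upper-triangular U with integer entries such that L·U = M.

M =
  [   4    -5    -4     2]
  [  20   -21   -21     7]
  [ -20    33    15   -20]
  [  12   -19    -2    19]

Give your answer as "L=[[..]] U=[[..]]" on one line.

  r1 -= 5·r0 → [0,4,-1,-3]
  r2 -= -5·r0 → [0,8,-5,-10]
  r3 -= 3·r0 → [0,-4,10,13]
  r2 -= 2·r1 → [0,0,-3,-4]
  r3 -= -1·r1 → [0,0,9,10]
  r3 -= -3·r2 → [0,0,0,-2]

L=[[1,0,0,0],[5,1,0,0],[-5,2,1,0],[3,-1,-3,1]] U=[[4,-5,-4,2],[0,4,-1,-3],[0,0,-3,-4],[0,0,0,-2]]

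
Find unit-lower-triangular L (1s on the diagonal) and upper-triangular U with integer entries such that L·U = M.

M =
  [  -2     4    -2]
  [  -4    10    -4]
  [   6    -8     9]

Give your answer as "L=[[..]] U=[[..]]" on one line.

  r1 -= 2·r0 → [0,2,0]
  r2 -= -3·r0 → [0,4,3]
  r2 -= 2·r1 → [0,0,3]

L=[[1,0,0],[2,1,0],[-3,2,1]] U=[[-2,4,-2],[0,2,0],[0,0,3]]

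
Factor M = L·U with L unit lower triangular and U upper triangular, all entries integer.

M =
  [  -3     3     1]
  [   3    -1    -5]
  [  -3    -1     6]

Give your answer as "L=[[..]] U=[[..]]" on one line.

  R1 -= -1·R0 → [0,2,-4]
  R2 -= 1·R0 → [0,-4,5]
  R2 -= -2·R1 → [0,0,-3]

L=[[1,0,0],[-1,1,0],[1,-2,1]] U=[[-3,3,1],[0,2,-4],[0,0,-3]]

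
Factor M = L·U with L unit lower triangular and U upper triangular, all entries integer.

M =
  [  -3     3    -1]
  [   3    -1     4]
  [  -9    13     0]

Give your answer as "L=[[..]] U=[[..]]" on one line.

L=[[1,0,0],[-1,1,0],[3,2,1]] U=[[-3,3,-1],[0,2,3],[0,0,-3]]

  r1 -= -1·r0 → [0,2,3]
  r2 -= 3·r0 → [0,4,3]
  r2 -= 2·r1 → [0,0,-3]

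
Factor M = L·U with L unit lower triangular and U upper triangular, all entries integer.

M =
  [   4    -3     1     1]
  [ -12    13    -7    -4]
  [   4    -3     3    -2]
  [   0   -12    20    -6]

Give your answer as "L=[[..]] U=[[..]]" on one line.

L=[[1,0,0,0],[-3,1,0,0],[1,0,1,0],[0,-3,4,1]] U=[[4,-3,1,1],[0,4,-4,-1],[0,0,2,-3],[0,0,0,3]]

  R1 -= -3·R0 → [0,4,-4,-1]
  R2 -= 1·R0 → [0,0,2,-3]
  R3 -= 0·R0 → [0,-12,20,-6]
  R2 -= 0·R1 → [0,0,2,-3]
  R3 -= -3·R1 → [0,0,8,-9]
  R3 -= 4·R2 → [0,0,0,3]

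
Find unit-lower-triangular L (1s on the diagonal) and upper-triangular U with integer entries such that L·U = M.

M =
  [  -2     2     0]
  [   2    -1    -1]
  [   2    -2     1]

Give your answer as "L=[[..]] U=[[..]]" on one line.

L=[[1,0,0],[-1,1,0],[-1,0,1]] U=[[-2,2,0],[0,1,-1],[0,0,1]]

  row1 -= -1·row0 → [0,1,-1]
  row2 -= -1·row0 → [0,0,1]
  row2 -= 0·row1 → [0,0,1]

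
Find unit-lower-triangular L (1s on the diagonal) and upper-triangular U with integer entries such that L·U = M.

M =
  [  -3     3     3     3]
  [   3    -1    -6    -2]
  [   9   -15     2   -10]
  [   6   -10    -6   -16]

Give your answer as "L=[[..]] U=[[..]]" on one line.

L=[[1,0,0,0],[-1,1,0,0],[-3,-3,1,0],[-2,-2,-3,1]] U=[[-3,3,3,3],[0,2,-3,1],[0,0,2,2],[0,0,0,-2]]

  r1 -= -1·r0 → [0,2,-3,1]
  r2 -= -3·r0 → [0,-6,11,-1]
  r3 -= -2·r0 → [0,-4,0,-10]
  r2 -= -3·r1 → [0,0,2,2]
  r3 -= -2·r1 → [0,0,-6,-8]
  r3 -= -3·r2 → [0,0,0,-2]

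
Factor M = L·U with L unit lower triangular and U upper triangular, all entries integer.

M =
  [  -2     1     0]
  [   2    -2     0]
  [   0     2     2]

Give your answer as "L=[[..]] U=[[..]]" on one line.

  R1 -= -1·R0 → [0,-1,0]
  R2 -= 0·R0 → [0,2,2]
  R2 -= -2·R1 → [0,0,2]

L=[[1,0,0],[-1,1,0],[0,-2,1]] U=[[-2,1,0],[0,-1,0],[0,0,2]]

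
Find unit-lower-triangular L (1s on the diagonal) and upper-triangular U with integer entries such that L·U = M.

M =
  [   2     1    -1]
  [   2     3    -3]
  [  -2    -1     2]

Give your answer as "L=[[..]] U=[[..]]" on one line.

  r1 -= 1·r0 → [0,2,-2]
  r2 -= -1·r0 → [0,0,1]
  r2 -= 0·r1 → [0,0,1]

L=[[1,0,0],[1,1,0],[-1,0,1]] U=[[2,1,-1],[0,2,-2],[0,0,1]]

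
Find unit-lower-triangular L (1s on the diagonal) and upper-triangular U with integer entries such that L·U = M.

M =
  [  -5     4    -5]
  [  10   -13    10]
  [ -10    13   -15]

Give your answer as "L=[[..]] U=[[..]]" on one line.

L=[[1,0,0],[-2,1,0],[2,-1,1]] U=[[-5,4,-5],[0,-5,0],[0,0,-5]]

  r1 -= -2·r0 → [0,-5,0]
  r2 -= 2·r0 → [0,5,-5]
  r2 -= -1·r1 → [0,0,-5]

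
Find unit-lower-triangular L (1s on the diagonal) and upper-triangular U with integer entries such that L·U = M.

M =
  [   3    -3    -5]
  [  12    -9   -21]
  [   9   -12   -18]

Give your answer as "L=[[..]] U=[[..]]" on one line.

  r1 -= 4·r0 → [0,3,-1]
  r2 -= 3·r0 → [0,-3,-3]
  r2 -= -1·r1 → [0,0,-4]

L=[[1,0,0],[4,1,0],[3,-1,1]] U=[[3,-3,-5],[0,3,-1],[0,0,-4]]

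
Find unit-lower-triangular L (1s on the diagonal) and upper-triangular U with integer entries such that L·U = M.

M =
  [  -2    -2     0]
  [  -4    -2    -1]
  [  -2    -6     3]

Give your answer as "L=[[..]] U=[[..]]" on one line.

  r1 -= 2·r0 → [0,2,-1]
  r2 -= 1·r0 → [0,-4,3]
  r2 -= -2·r1 → [0,0,1]

L=[[1,0,0],[2,1,0],[1,-2,1]] U=[[-2,-2,0],[0,2,-1],[0,0,1]]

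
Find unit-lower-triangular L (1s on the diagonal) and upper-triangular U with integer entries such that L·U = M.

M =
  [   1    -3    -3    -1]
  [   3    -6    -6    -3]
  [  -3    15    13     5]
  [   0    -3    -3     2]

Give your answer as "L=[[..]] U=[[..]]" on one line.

L=[[1,0,0,0],[3,1,0,0],[-3,2,1,0],[0,-1,0,1]] U=[[1,-3,-3,-1],[0,3,3,0],[0,0,-2,2],[0,0,0,2]]

  r1 -= 3·r0 → [0,3,3,0]
  r2 -= -3·r0 → [0,6,4,2]
  r3 -= 0·r0 → [0,-3,-3,2]
  r2 -= 2·r1 → [0,0,-2,2]
  r3 -= -1·r1 → [0,0,0,2]
  r3 -= 0·r2 → [0,0,0,2]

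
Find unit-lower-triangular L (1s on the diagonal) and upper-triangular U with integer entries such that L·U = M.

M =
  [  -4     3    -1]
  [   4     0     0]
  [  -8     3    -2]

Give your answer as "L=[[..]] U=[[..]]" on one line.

L=[[1,0,0],[-1,1,0],[2,-1,1]] U=[[-4,3,-1],[0,3,-1],[0,0,-1]]

  row1 -= -1·row0 → [0,3,-1]
  row2 -= 2·row0 → [0,-3,0]
  row2 -= -1·row1 → [0,0,-1]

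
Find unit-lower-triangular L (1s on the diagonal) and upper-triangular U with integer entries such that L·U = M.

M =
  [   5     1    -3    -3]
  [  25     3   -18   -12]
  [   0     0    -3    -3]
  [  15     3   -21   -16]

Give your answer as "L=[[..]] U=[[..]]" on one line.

  R1 -= 5·R0 → [0,-2,-3,3]
  R2 -= 0·R0 → [0,0,-3,-3]
  R3 -= 3·R0 → [0,0,-12,-7]
  R2 -= 0·R1 → [0,0,-3,-3]
  R3 -= 0·R1 → [0,0,-12,-7]
  R3 -= 4·R2 → [0,0,0,5]

L=[[1,0,0,0],[5,1,0,0],[0,0,1,0],[3,0,4,1]] U=[[5,1,-3,-3],[0,-2,-3,3],[0,0,-3,-3],[0,0,0,5]]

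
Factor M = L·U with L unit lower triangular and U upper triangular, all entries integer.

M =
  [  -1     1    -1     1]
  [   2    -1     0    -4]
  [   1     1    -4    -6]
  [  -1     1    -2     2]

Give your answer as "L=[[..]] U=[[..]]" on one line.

L=[[1,0,0,0],[-2,1,0,0],[-1,2,1,0],[1,0,1,1]] U=[[-1,1,-1,1],[0,1,-2,-2],[0,0,-1,-1],[0,0,0,2]]

  r1 -= -2·r0 → [0,1,-2,-2]
  r2 -= -1·r0 → [0,2,-5,-5]
  r3 -= 1·r0 → [0,0,-1,1]
  r2 -= 2·r1 → [0,0,-1,-1]
  r3 -= 0·r1 → [0,0,-1,1]
  r3 -= 1·r2 → [0,0,0,2]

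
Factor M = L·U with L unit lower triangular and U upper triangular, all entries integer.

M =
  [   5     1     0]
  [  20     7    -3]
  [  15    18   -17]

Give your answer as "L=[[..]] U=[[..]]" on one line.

L=[[1,0,0],[4,1,0],[3,5,1]] U=[[5,1,0],[0,3,-3],[0,0,-2]]

  r1 -= 4·r0 → [0,3,-3]
  r2 -= 3·r0 → [0,15,-17]
  r2 -= 5·r1 → [0,0,-2]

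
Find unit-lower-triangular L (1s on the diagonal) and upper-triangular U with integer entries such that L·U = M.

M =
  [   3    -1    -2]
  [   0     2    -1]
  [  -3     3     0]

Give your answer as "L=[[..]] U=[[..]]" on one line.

L=[[1,0,0],[0,1,0],[-1,1,1]] U=[[3,-1,-2],[0,2,-1],[0,0,-1]]

  row1 -= 0·row0 → [0,2,-1]
  row2 -= -1·row0 → [0,2,-2]
  row2 -= 1·row1 → [0,0,-1]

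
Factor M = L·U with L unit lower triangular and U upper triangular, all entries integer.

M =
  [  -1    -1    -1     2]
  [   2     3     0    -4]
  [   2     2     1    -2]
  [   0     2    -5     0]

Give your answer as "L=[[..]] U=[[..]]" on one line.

L=[[1,0,0,0],[-2,1,0,0],[-2,0,1,0],[0,2,1,1]] U=[[-1,-1,-1,2],[0,1,-2,0],[0,0,-1,2],[0,0,0,-2]]

  R1 -= -2·R0 → [0,1,-2,0]
  R2 -= -2·R0 → [0,0,-1,2]
  R3 -= 0·R0 → [0,2,-5,0]
  R2 -= 0·R1 → [0,0,-1,2]
  R3 -= 2·R1 → [0,0,-1,0]
  R3 -= 1·R2 → [0,0,0,-2]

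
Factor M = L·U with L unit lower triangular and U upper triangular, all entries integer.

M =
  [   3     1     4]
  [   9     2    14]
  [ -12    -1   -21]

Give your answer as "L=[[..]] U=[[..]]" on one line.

L=[[1,0,0],[3,1,0],[-4,-3,1]] U=[[3,1,4],[0,-1,2],[0,0,1]]

  row1 -= 3·row0 → [0,-1,2]
  row2 -= -4·row0 → [0,3,-5]
  row2 -= -3·row1 → [0,0,1]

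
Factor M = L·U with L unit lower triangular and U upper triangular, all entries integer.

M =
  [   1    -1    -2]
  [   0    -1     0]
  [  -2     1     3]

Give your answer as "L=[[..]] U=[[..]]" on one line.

  r1 -= 0·r0 → [0,-1,0]
  r2 -= -2·r0 → [0,-1,-1]
  r2 -= 1·r1 → [0,0,-1]

L=[[1,0,0],[0,1,0],[-2,1,1]] U=[[1,-1,-2],[0,-1,0],[0,0,-1]]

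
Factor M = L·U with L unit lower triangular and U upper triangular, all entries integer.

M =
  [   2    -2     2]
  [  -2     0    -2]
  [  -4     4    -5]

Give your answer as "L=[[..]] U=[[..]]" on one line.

L=[[1,0,0],[-1,1,0],[-2,0,1]] U=[[2,-2,2],[0,-2,0],[0,0,-1]]

  r1 -= -1·r0 → [0,-2,0]
  r2 -= -2·r0 → [0,0,-1]
  r2 -= 0·r1 → [0,0,-1]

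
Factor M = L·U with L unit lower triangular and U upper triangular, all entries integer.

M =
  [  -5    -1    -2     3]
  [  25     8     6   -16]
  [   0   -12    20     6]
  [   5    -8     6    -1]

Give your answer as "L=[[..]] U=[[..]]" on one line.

L=[[1,0,0,0],[-5,1,0,0],[0,-4,1,0],[-1,-3,-2,1]] U=[[-5,-1,-2,3],[0,3,-4,-1],[0,0,4,2],[0,0,0,3]]

  R1 -= -5·R0 → [0,3,-4,-1]
  R2 -= 0·R0 → [0,-12,20,6]
  R3 -= -1·R0 → [0,-9,4,2]
  R2 -= -4·R1 → [0,0,4,2]
  R3 -= -3·R1 → [0,0,-8,-1]
  R3 -= -2·R2 → [0,0,0,3]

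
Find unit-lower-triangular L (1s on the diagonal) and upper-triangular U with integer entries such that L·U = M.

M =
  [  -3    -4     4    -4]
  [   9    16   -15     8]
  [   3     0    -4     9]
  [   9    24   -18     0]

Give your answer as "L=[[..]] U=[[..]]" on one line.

  R1 -= -3·R0 → [0,4,-3,-4]
  R2 -= -1·R0 → [0,-4,0,5]
  R3 -= -3·R0 → [0,12,-6,-12]
  R2 -= -1·R1 → [0,0,-3,1]
  R3 -= 3·R1 → [0,0,3,0]
  R3 -= -1·R2 → [0,0,0,1]

L=[[1,0,0,0],[-3,1,0,0],[-1,-1,1,0],[-3,3,-1,1]] U=[[-3,-4,4,-4],[0,4,-3,-4],[0,0,-3,1],[0,0,0,1]]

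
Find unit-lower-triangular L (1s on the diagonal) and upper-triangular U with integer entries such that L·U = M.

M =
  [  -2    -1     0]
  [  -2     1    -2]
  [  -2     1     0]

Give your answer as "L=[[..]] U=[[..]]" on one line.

  r1 -= 1·r0 → [0,2,-2]
  r2 -= 1·r0 → [0,2,0]
  r2 -= 1·r1 → [0,0,2]

L=[[1,0,0],[1,1,0],[1,1,1]] U=[[-2,-1,0],[0,2,-2],[0,0,2]]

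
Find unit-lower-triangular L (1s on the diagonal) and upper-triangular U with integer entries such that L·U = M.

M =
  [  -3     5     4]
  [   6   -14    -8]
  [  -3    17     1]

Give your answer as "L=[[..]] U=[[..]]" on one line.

L=[[1,0,0],[-2,1,0],[1,-3,1]] U=[[-3,5,4],[0,-4,0],[0,0,-3]]

  row1 -= -2·row0 → [0,-4,0]
  row2 -= 1·row0 → [0,12,-3]
  row2 -= -3·row1 → [0,0,-3]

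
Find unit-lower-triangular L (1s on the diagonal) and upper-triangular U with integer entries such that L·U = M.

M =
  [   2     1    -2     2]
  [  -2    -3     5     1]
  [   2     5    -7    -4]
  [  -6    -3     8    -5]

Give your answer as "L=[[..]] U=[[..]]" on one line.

  R1 -= -1·R0 → [0,-2,3,3]
  R2 -= 1·R0 → [0,4,-5,-6]
  R3 -= -3·R0 → [0,0,2,1]
  R2 -= -2·R1 → [0,0,1,0]
  R3 -= 0·R1 → [0,0,2,1]
  R3 -= 2·R2 → [0,0,0,1]

L=[[1,0,0,0],[-1,1,0,0],[1,-2,1,0],[-3,0,2,1]] U=[[2,1,-2,2],[0,-2,3,3],[0,0,1,0],[0,0,0,1]]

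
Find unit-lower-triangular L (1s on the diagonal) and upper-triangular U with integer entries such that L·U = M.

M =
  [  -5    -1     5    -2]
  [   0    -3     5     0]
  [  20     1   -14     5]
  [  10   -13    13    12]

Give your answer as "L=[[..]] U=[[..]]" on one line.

  r1 -= 0·r0 → [0,-3,5,0]
  r2 -= -4·r0 → [0,-3,6,-3]
  r3 -= -2·r0 → [0,-15,23,8]
  r2 -= 1·r1 → [0,0,1,-3]
  r3 -= 5·r1 → [0,0,-2,8]
  r3 -= -2·r2 → [0,0,0,2]

L=[[1,0,0,0],[0,1,0,0],[-4,1,1,0],[-2,5,-2,1]] U=[[-5,-1,5,-2],[0,-3,5,0],[0,0,1,-3],[0,0,0,2]]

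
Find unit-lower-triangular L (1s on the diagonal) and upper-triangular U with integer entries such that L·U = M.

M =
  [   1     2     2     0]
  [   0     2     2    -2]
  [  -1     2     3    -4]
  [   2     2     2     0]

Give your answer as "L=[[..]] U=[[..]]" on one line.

L=[[1,0,0,0],[0,1,0,0],[-1,2,1,0],[2,-1,0,1]] U=[[1,2,2,0],[0,2,2,-2],[0,0,1,0],[0,0,0,-2]]

  row1 -= 0·row0 → [0,2,2,-2]
  row2 -= -1·row0 → [0,4,5,-4]
  row3 -= 2·row0 → [0,-2,-2,0]
  row2 -= 2·row1 → [0,0,1,0]
  row3 -= -1·row1 → [0,0,0,-2]
  row3 -= 0·row2 → [0,0,0,-2]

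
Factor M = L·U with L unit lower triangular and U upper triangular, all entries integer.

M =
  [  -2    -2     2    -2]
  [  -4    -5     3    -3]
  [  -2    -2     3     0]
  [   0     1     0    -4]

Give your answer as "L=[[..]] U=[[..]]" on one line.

L=[[1,0,0,0],[2,1,0,0],[1,0,1,0],[0,-1,-1,1]] U=[[-2,-2,2,-2],[0,-1,-1,1],[0,0,1,2],[0,0,0,-1]]

  row1 -= 2·row0 → [0,-1,-1,1]
  row2 -= 1·row0 → [0,0,1,2]
  row3 -= 0·row0 → [0,1,0,-4]
  row2 -= 0·row1 → [0,0,1,2]
  row3 -= -1·row1 → [0,0,-1,-3]
  row3 -= -1·row2 → [0,0,0,-1]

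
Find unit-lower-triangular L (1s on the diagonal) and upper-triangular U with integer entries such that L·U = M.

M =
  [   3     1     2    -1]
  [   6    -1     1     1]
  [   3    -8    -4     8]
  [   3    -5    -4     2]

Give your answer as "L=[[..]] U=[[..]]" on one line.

  row1 -= 2·row0 → [0,-3,-3,3]
  row2 -= 1·row0 → [0,-9,-6,9]
  row3 -= 1·row0 → [0,-6,-6,3]
  row2 -= 3·row1 → [0,0,3,0]
  row3 -= 2·row1 → [0,0,0,-3]
  row3 -= 0·row2 → [0,0,0,-3]

L=[[1,0,0,0],[2,1,0,0],[1,3,1,0],[1,2,0,1]] U=[[3,1,2,-1],[0,-3,-3,3],[0,0,3,0],[0,0,0,-3]]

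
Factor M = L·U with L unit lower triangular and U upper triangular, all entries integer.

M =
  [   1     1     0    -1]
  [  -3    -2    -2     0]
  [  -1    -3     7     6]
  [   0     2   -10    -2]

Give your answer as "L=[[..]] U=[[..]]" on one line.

  R1 -= -3·R0 → [0,1,-2,-3]
  R2 -= -1·R0 → [0,-2,7,5]
  R3 -= 0·R0 → [0,2,-10,-2]
  R2 -= -2·R1 → [0,0,3,-1]
  R3 -= 2·R1 → [0,0,-6,4]
  R3 -= -2·R2 → [0,0,0,2]

L=[[1,0,0,0],[-3,1,0,0],[-1,-2,1,0],[0,2,-2,1]] U=[[1,1,0,-1],[0,1,-2,-3],[0,0,3,-1],[0,0,0,2]]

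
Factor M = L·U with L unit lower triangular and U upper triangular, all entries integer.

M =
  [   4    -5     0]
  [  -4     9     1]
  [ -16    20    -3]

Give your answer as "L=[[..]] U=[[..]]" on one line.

  r1 -= -1·r0 → [0,4,1]
  r2 -= -4·r0 → [0,0,-3]
  r2 -= 0·r1 → [0,0,-3]

L=[[1,0,0],[-1,1,0],[-4,0,1]] U=[[4,-5,0],[0,4,1],[0,0,-3]]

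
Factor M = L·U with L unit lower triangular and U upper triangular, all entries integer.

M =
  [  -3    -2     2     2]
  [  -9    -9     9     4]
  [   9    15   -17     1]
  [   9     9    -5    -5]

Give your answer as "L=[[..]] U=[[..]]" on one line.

  r1 -= 3·r0 → [0,-3,3,-2]
  r2 -= -3·r0 → [0,9,-11,7]
  r3 -= -3·r0 → [0,3,1,1]
  r2 -= -3·r1 → [0,0,-2,1]
  r3 -= -1·r1 → [0,0,4,-1]
  r3 -= -2·r2 → [0,0,0,1]

L=[[1,0,0,0],[3,1,0,0],[-3,-3,1,0],[-3,-1,-2,1]] U=[[-3,-2,2,2],[0,-3,3,-2],[0,0,-2,1],[0,0,0,1]]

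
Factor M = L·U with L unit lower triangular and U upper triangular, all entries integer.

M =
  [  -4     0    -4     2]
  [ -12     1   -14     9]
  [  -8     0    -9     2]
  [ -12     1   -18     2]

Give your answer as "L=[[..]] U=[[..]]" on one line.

L=[[1,0,0,0],[3,1,0,0],[2,0,1,0],[3,1,4,1]] U=[[-4,0,-4,2],[0,1,-2,3],[0,0,-1,-2],[0,0,0,1]]

  r1 -= 3·r0 → [0,1,-2,3]
  r2 -= 2·r0 → [0,0,-1,-2]
  r3 -= 3·r0 → [0,1,-6,-4]
  r2 -= 0·r1 → [0,0,-1,-2]
  r3 -= 1·r1 → [0,0,-4,-7]
  r3 -= 4·r2 → [0,0,0,1]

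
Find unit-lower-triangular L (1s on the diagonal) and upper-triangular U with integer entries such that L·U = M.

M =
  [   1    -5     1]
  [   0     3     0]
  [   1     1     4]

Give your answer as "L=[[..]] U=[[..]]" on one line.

  R1 -= 0·R0 → [0,3,0]
  R2 -= 1·R0 → [0,6,3]
  R2 -= 2·R1 → [0,0,3]

L=[[1,0,0],[0,1,0],[1,2,1]] U=[[1,-5,1],[0,3,0],[0,0,3]]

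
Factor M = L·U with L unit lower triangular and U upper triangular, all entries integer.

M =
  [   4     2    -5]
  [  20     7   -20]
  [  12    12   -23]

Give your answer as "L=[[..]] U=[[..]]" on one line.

  r1 -= 5·r0 → [0,-3,5]
  r2 -= 3·r0 → [0,6,-8]
  r2 -= -2·r1 → [0,0,2]

L=[[1,0,0],[5,1,0],[3,-2,1]] U=[[4,2,-5],[0,-3,5],[0,0,2]]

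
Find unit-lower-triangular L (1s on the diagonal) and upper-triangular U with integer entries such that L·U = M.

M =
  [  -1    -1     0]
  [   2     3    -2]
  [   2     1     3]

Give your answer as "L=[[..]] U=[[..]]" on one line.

L=[[1,0,0],[-2,1,0],[-2,-1,1]] U=[[-1,-1,0],[0,1,-2],[0,0,1]]

  row1 -= -2·row0 → [0,1,-2]
  row2 -= -2·row0 → [0,-1,3]
  row2 -= -1·row1 → [0,0,1]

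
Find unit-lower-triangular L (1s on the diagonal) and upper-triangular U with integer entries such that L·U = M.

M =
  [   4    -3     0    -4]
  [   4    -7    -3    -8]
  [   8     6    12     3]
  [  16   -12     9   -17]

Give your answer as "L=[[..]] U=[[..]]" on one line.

  r1 -= 1·r0 → [0,-4,-3,-4]
  r2 -= 2·r0 → [0,12,12,11]
  r3 -= 4·r0 → [0,0,9,-1]
  r2 -= -3·r1 → [0,0,3,-1]
  r3 -= 0·r1 → [0,0,9,-1]
  r3 -= 3·r2 → [0,0,0,2]

L=[[1,0,0,0],[1,1,0,0],[2,-3,1,0],[4,0,3,1]] U=[[4,-3,0,-4],[0,-4,-3,-4],[0,0,3,-1],[0,0,0,2]]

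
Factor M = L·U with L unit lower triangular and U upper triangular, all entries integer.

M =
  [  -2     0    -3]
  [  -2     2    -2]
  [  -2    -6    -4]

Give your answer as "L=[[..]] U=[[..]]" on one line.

  r1 -= 1·r0 → [0,2,1]
  r2 -= 1·r0 → [0,-6,-1]
  r2 -= -3·r1 → [0,0,2]

L=[[1,0,0],[1,1,0],[1,-3,1]] U=[[-2,0,-3],[0,2,1],[0,0,2]]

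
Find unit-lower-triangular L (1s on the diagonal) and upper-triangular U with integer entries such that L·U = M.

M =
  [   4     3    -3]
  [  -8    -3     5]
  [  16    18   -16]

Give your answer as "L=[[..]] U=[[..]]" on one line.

  r1 -= -2·r0 → [0,3,-1]
  r2 -= 4·r0 → [0,6,-4]
  r2 -= 2·r1 → [0,0,-2]

L=[[1,0,0],[-2,1,0],[4,2,1]] U=[[4,3,-3],[0,3,-1],[0,0,-2]]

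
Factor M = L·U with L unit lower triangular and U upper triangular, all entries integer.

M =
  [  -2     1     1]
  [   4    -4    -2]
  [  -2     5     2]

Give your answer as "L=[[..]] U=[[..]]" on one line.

  row1 -= -2·row0 → [0,-2,0]
  row2 -= 1·row0 → [0,4,1]
  row2 -= -2·row1 → [0,0,1]

L=[[1,0,0],[-2,1,0],[1,-2,1]] U=[[-2,1,1],[0,-2,0],[0,0,1]]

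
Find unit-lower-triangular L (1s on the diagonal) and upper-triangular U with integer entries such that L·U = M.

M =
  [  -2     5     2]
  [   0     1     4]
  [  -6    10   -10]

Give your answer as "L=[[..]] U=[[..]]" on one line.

L=[[1,0,0],[0,1,0],[3,-5,1]] U=[[-2,5,2],[0,1,4],[0,0,4]]

  r1 -= 0·r0 → [0,1,4]
  r2 -= 3·r0 → [0,-5,-16]
  r2 -= -5·r1 → [0,0,4]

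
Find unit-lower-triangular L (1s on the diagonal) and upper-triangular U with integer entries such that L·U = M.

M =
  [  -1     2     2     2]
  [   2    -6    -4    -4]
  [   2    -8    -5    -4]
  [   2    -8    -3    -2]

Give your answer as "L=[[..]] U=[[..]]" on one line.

L=[[1,0,0,0],[-2,1,0,0],[-2,2,1,0],[-2,2,-1,1]] U=[[-1,2,2,2],[0,-2,0,0],[0,0,-1,0],[0,0,0,2]]

  R1 -= -2·R0 → [0,-2,0,0]
  R2 -= -2·R0 → [0,-4,-1,0]
  R3 -= -2·R0 → [0,-4,1,2]
  R2 -= 2·R1 → [0,0,-1,0]
  R3 -= 2·R1 → [0,0,1,2]
  R3 -= -1·R2 → [0,0,0,2]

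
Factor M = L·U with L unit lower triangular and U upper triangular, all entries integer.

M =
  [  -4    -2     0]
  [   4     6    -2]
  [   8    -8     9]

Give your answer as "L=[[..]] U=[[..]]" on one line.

  row1 -= -1·row0 → [0,4,-2]
  row2 -= -2·row0 → [0,-12,9]
  row2 -= -3·row1 → [0,0,3]

L=[[1,0,0],[-1,1,0],[-2,-3,1]] U=[[-4,-2,0],[0,4,-2],[0,0,3]]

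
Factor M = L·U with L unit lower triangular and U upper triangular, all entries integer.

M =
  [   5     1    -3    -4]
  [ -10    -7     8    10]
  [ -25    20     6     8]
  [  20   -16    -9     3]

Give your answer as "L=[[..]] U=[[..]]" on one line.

L=[[1,0,0,0],[-2,1,0,0],[-5,-5,1,0],[4,4,-5,1]] U=[[5,1,-3,-4],[0,-5,2,2],[0,0,1,-2],[0,0,0,1]]

  r1 -= -2·r0 → [0,-5,2,2]
  r2 -= -5·r0 → [0,25,-9,-12]
  r3 -= 4·r0 → [0,-20,3,19]
  r2 -= -5·r1 → [0,0,1,-2]
  r3 -= 4·r1 → [0,0,-5,11]
  r3 -= -5·r2 → [0,0,0,1]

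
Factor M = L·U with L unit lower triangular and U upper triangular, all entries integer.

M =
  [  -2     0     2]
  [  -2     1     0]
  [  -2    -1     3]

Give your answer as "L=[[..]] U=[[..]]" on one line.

  row1 -= 1·row0 → [0,1,-2]
  row2 -= 1·row0 → [0,-1,1]
  row2 -= -1·row1 → [0,0,-1]

L=[[1,0,0],[1,1,0],[1,-1,1]] U=[[-2,0,2],[0,1,-2],[0,0,-1]]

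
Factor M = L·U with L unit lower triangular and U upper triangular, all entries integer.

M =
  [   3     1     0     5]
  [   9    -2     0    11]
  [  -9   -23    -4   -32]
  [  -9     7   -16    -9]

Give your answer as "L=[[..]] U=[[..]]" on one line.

L=[[1,0,0,0],[3,1,0,0],[-3,4,1,0],[-3,-2,4,1]] U=[[3,1,0,5],[0,-5,0,-4],[0,0,-4,-1],[0,0,0,2]]

  row1 -= 3·row0 → [0,-5,0,-4]
  row2 -= -3·row0 → [0,-20,-4,-17]
  row3 -= -3·row0 → [0,10,-16,6]
  row2 -= 4·row1 → [0,0,-4,-1]
  row3 -= -2·row1 → [0,0,-16,-2]
  row3 -= 4·row2 → [0,0,0,2]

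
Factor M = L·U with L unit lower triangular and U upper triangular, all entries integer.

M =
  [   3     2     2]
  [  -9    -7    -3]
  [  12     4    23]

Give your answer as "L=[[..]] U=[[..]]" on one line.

  r1 -= -3·r0 → [0,-1,3]
  r2 -= 4·r0 → [0,-4,15]
  r2 -= 4·r1 → [0,0,3]

L=[[1,0,0],[-3,1,0],[4,4,1]] U=[[3,2,2],[0,-1,3],[0,0,3]]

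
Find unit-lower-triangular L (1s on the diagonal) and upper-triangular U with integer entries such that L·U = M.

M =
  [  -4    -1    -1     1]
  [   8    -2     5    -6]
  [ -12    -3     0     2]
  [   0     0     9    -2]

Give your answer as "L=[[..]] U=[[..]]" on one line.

L=[[1,0,0,0],[-2,1,0,0],[3,0,1,0],[0,0,3,1]] U=[[-4,-1,-1,1],[0,-4,3,-4],[0,0,3,-1],[0,0,0,1]]

  r1 -= -2·r0 → [0,-4,3,-4]
  r2 -= 3·r0 → [0,0,3,-1]
  r3 -= 0·r0 → [0,0,9,-2]
  r2 -= 0·r1 → [0,0,3,-1]
  r3 -= 0·r1 → [0,0,9,-2]
  r3 -= 3·r2 → [0,0,0,1]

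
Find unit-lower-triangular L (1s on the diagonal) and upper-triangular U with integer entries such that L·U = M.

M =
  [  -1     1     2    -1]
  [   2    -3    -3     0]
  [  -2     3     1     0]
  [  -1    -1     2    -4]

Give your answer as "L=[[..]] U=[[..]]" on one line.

L=[[1,0,0,0],[-2,1,0,0],[2,-1,1,0],[1,2,1,1]] U=[[-1,1,2,-1],[0,-1,1,-2],[0,0,-2,0],[0,0,0,1]]

  r1 -= -2·r0 → [0,-1,1,-2]
  r2 -= 2·r0 → [0,1,-3,2]
  r3 -= 1·r0 → [0,-2,0,-3]
  r2 -= -1·r1 → [0,0,-2,0]
  r3 -= 2·r1 → [0,0,-2,1]
  r3 -= 1·r2 → [0,0,0,1]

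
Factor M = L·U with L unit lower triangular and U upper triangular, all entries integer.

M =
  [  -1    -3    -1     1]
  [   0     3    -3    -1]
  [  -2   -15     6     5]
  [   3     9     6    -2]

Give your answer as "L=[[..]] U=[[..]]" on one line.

L=[[1,0,0,0],[0,1,0,0],[2,-3,1,0],[-3,0,-3,1]] U=[[-1,-3,-1,1],[0,3,-3,-1],[0,0,-1,0],[0,0,0,1]]

  row1 -= 0·row0 → [0,3,-3,-1]
  row2 -= 2·row0 → [0,-9,8,3]
  row3 -= -3·row0 → [0,0,3,1]
  row2 -= -3·row1 → [0,0,-1,0]
  row3 -= 0·row1 → [0,0,3,1]
  row3 -= -3·row2 → [0,0,0,1]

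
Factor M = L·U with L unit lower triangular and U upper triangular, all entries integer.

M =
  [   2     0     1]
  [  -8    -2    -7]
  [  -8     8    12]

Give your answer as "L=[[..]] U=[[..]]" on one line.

  row1 -= -4·row0 → [0,-2,-3]
  row2 -= -4·row0 → [0,8,16]
  row2 -= -4·row1 → [0,0,4]

L=[[1,0,0],[-4,1,0],[-4,-4,1]] U=[[2,0,1],[0,-2,-3],[0,0,4]]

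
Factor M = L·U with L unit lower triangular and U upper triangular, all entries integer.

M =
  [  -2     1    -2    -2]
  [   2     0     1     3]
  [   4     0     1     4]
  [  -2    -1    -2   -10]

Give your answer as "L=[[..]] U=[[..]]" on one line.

L=[[1,0,0,0],[-1,1,0,0],[-2,2,1,0],[1,-2,2,1]] U=[[-2,1,-2,-2],[0,1,-1,1],[0,0,-1,-2],[0,0,0,-2]]

  R1 -= -1·R0 → [0,1,-1,1]
  R2 -= -2·R0 → [0,2,-3,0]
  R3 -= 1·R0 → [0,-2,0,-8]
  R2 -= 2·R1 → [0,0,-1,-2]
  R3 -= -2·R1 → [0,0,-2,-6]
  R3 -= 2·R2 → [0,0,0,-2]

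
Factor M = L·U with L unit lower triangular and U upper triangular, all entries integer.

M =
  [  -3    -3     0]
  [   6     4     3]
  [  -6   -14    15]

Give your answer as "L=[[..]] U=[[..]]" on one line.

L=[[1,0,0],[-2,1,0],[2,4,1]] U=[[-3,-3,0],[0,-2,3],[0,0,3]]

  row1 -= -2·row0 → [0,-2,3]
  row2 -= 2·row0 → [0,-8,15]
  row2 -= 4·row1 → [0,0,3]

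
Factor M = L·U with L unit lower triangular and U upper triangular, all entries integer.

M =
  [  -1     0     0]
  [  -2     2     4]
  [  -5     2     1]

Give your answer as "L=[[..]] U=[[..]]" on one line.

  r1 -= 2·r0 → [0,2,4]
  r2 -= 5·r0 → [0,2,1]
  r2 -= 1·r1 → [0,0,-3]

L=[[1,0,0],[2,1,0],[5,1,1]] U=[[-1,0,0],[0,2,4],[0,0,-3]]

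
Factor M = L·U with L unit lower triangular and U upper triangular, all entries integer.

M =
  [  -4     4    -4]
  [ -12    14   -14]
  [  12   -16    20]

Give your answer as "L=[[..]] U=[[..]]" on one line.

L=[[1,0,0],[3,1,0],[-3,-2,1]] U=[[-4,4,-4],[0,2,-2],[0,0,4]]

  row1 -= 3·row0 → [0,2,-2]
  row2 -= -3·row0 → [0,-4,8]
  row2 -= -2·row1 → [0,0,4]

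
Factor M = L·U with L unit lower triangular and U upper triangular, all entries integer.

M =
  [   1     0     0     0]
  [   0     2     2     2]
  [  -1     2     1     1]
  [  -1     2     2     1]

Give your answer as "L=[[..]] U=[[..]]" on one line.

L=[[1,0,0,0],[0,1,0,0],[-1,1,1,0],[-1,1,0,1]] U=[[1,0,0,0],[0,2,2,2],[0,0,-1,-1],[0,0,0,-1]]

  row1 -= 0·row0 → [0,2,2,2]
  row2 -= -1·row0 → [0,2,1,1]
  row3 -= -1·row0 → [0,2,2,1]
  row2 -= 1·row1 → [0,0,-1,-1]
  row3 -= 1·row1 → [0,0,0,-1]
  row3 -= 0·row2 → [0,0,0,-1]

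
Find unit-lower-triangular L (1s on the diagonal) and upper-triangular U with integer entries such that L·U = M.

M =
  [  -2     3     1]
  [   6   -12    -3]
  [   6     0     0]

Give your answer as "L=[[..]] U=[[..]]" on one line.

L=[[1,0,0],[-3,1,0],[-3,-3,1]] U=[[-2,3,1],[0,-3,0],[0,0,3]]

  R1 -= -3·R0 → [0,-3,0]
  R2 -= -3·R0 → [0,9,3]
  R2 -= -3·R1 → [0,0,3]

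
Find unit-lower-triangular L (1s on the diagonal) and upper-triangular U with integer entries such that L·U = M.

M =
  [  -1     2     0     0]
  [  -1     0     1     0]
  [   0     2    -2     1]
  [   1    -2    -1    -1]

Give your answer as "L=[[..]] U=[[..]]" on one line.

L=[[1,0,0,0],[1,1,0,0],[0,-1,1,0],[-1,0,1,1]] U=[[-1,2,0,0],[0,-2,1,0],[0,0,-1,1],[0,0,0,-2]]

  R1 -= 1·R0 → [0,-2,1,0]
  R2 -= 0·R0 → [0,2,-2,1]
  R3 -= -1·R0 → [0,0,-1,-1]
  R2 -= -1·R1 → [0,0,-1,1]
  R3 -= 0·R1 → [0,0,-1,-1]
  R3 -= 1·R2 → [0,0,0,-2]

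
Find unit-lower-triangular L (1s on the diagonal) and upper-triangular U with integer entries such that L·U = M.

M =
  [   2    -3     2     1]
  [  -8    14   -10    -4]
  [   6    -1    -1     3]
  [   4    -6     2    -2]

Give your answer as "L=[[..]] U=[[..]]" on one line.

  r1 -= -4·r0 → [0,2,-2,0]
  r2 -= 3·r0 → [0,8,-7,0]
  r3 -= 2·r0 → [0,0,-2,-4]
  r2 -= 4·r1 → [0,0,1,0]
  r3 -= 0·r1 → [0,0,-2,-4]
  r3 -= -2·r2 → [0,0,0,-4]

L=[[1,0,0,0],[-4,1,0,0],[3,4,1,0],[2,0,-2,1]] U=[[2,-3,2,1],[0,2,-2,0],[0,0,1,0],[0,0,0,-4]]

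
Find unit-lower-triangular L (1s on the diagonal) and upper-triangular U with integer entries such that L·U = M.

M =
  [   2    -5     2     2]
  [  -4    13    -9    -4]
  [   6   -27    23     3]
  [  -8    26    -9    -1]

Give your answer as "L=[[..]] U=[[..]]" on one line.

L=[[1,0,0,0],[-2,1,0,0],[3,-4,1,0],[-4,2,-3,1]] U=[[2,-5,2,2],[0,3,-5,0],[0,0,-3,-3],[0,0,0,-2]]

  R1 -= -2·R0 → [0,3,-5,0]
  R2 -= 3·R0 → [0,-12,17,-3]
  R3 -= -4·R0 → [0,6,-1,7]
  R2 -= -4·R1 → [0,0,-3,-3]
  R3 -= 2·R1 → [0,0,9,7]
  R3 -= -3·R2 → [0,0,0,-2]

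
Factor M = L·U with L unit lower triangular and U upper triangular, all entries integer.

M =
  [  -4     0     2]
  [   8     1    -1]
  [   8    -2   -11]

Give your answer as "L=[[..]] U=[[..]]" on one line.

L=[[1,0,0],[-2,1,0],[-2,-2,1]] U=[[-4,0,2],[0,1,3],[0,0,-1]]

  R1 -= -2·R0 → [0,1,3]
  R2 -= -2·R0 → [0,-2,-7]
  R2 -= -2·R1 → [0,0,-1]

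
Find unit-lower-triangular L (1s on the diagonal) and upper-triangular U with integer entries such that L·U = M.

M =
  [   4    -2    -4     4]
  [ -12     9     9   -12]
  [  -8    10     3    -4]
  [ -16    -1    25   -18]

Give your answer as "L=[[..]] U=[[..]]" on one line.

L=[[1,0,0,0],[-3,1,0,0],[-2,2,1,0],[-4,-3,0,1]] U=[[4,-2,-4,4],[0,3,-3,0],[0,0,1,4],[0,0,0,-2]]

  r1 -= -3·r0 → [0,3,-3,0]
  r2 -= -2·r0 → [0,6,-5,4]
  r3 -= -4·r0 → [0,-9,9,-2]
  r2 -= 2·r1 → [0,0,1,4]
  r3 -= -3·r1 → [0,0,0,-2]
  r3 -= 0·r2 → [0,0,0,-2]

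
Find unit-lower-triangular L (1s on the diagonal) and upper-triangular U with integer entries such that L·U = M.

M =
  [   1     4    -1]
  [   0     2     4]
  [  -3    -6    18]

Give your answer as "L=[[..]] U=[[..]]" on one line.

  row1 -= 0·row0 → [0,2,4]
  row2 -= -3·row0 → [0,6,15]
  row2 -= 3·row1 → [0,0,3]

L=[[1,0,0],[0,1,0],[-3,3,1]] U=[[1,4,-1],[0,2,4],[0,0,3]]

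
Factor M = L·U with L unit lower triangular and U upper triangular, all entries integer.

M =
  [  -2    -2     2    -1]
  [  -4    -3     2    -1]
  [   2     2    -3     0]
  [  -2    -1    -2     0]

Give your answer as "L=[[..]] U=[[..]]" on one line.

L=[[1,0,0,0],[2,1,0,0],[-1,0,1,0],[1,1,2,1]] U=[[-2,-2,2,-1],[0,1,-2,1],[0,0,-1,-1],[0,0,0,2]]

  R1 -= 2·R0 → [0,1,-2,1]
  R2 -= -1·R0 → [0,0,-1,-1]
  R3 -= 1·R0 → [0,1,-4,1]
  R2 -= 0·R1 → [0,0,-1,-1]
  R3 -= 1·R1 → [0,0,-2,0]
  R3 -= 2·R2 → [0,0,0,2]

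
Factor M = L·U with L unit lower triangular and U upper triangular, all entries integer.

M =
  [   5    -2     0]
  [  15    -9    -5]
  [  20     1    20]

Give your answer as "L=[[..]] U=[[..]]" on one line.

  row1 -= 3·row0 → [0,-3,-5]
  row2 -= 4·row0 → [0,9,20]
  row2 -= -3·row1 → [0,0,5]

L=[[1,0,0],[3,1,0],[4,-3,1]] U=[[5,-2,0],[0,-3,-5],[0,0,5]]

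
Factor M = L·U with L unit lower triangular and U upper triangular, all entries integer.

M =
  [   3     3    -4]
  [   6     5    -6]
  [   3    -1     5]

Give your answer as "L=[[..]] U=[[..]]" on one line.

  r1 -= 2·r0 → [0,-1,2]
  r2 -= 1·r0 → [0,-4,9]
  r2 -= 4·r1 → [0,0,1]

L=[[1,0,0],[2,1,0],[1,4,1]] U=[[3,3,-4],[0,-1,2],[0,0,1]]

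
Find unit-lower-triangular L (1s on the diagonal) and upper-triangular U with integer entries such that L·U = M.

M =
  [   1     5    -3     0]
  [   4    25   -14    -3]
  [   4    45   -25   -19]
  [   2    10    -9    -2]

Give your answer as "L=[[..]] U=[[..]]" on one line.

  row1 -= 4·row0 → [0,5,-2,-3]
  row2 -= 4·row0 → [0,25,-13,-19]
  row3 -= 2·row0 → [0,0,-3,-2]
  row2 -= 5·row1 → [0,0,-3,-4]
  row3 -= 0·row1 → [0,0,-3,-2]
  row3 -= 1·row2 → [0,0,0,2]

L=[[1,0,0,0],[4,1,0,0],[4,5,1,0],[2,0,1,1]] U=[[1,5,-3,0],[0,5,-2,-3],[0,0,-3,-4],[0,0,0,2]]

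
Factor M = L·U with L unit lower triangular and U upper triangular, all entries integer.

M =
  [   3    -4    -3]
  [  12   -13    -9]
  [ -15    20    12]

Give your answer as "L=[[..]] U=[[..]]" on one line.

  r1 -= 4·r0 → [0,3,3]
  r2 -= -5·r0 → [0,0,-3]
  r2 -= 0·r1 → [0,0,-3]

L=[[1,0,0],[4,1,0],[-5,0,1]] U=[[3,-4,-3],[0,3,3],[0,0,-3]]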